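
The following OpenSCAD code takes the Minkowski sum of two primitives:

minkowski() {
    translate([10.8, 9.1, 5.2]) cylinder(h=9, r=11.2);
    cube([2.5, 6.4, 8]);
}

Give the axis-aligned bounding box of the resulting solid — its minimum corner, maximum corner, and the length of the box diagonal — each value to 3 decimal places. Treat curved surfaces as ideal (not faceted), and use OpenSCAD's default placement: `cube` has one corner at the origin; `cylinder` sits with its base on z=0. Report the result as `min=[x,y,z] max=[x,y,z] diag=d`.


min=[-0.400,-2.100,5.200] max=[24.500,26.700,22.200] diag=41.695

A = translate([10.8, 9.1, 5.2]) cylinder(h=9, r=11.2) → bbox [-0.4,-2.1,5.2] .. [22,20.3,14.2]
B = cube([2.5, 6.4, 8]) → bbox [0,0,0] .. [2.5,6.4,8]
lo = A.lo+B.lo = [-0.4+0, -2.1+0, 5.2+0] = [-0.400,-2.100,5.200]
hi = A.hi+B.hi = [22+2.5, 20.3+6.4, 14.2+8] = [24.500,26.700,22.200]
diag = √(24.9²+28.8²+17²) = √1738.45 = 41.695


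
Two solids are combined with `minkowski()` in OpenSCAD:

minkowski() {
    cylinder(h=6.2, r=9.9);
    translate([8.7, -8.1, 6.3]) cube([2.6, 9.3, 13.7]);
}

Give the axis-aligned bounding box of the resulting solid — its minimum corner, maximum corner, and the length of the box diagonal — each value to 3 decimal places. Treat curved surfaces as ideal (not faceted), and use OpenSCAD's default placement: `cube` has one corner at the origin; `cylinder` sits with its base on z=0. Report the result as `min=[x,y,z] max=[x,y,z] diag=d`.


min=[-1.200,-18.000,6.300] max=[21.200,11.100,26.200] diag=41.768

A = translate([8.7, -8.1, 6.3]) cube([2.6, 9.3, 13.7]) → bbox [8.7,-8.1,6.3] .. [11.3,1.2,20]
B = cylinder(h=6.2, r=9.9) → bbox [-9.9,-9.9,0] .. [9.9,9.9,6.2]
lo = A.lo+B.lo = [8.7-9.9, -8.1-9.9, 6.3+0] = [-1.200,-18.000,6.300]
hi = A.hi+B.hi = [11.3+9.9, 1.2+9.9, 20+6.2] = [21.200,11.100,26.200]
diag = √(22.4²+29.1²+19.9²) = √1744.58 = 41.768


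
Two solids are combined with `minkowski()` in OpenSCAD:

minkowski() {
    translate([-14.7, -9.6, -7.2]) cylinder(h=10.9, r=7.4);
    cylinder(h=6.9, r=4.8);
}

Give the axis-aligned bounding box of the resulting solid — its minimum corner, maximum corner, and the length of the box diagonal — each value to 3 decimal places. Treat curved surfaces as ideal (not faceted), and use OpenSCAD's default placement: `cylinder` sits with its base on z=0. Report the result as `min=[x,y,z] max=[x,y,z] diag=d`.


A = translate([-14.7, -9.6, -7.2]) cylinder(h=10.9, r=7.4) → bbox [-22.1,-17,-7.2] .. [-7.3,-2.2,3.7]
B = cylinder(h=6.9, r=4.8) → bbox [-4.8,-4.8,0] .. [4.8,4.8,6.9]
lo = A.lo+B.lo = [-22.1-4.8, -17-4.8, -7.2+0] = [-26.900,-21.800,-7.200]
hi = A.hi+B.hi = [-7.3+4.8, -2.2+4.8, 3.7+6.9] = [-2.500,2.600,10.600]
diag = √(24.4²+24.4²+17.8²) = √1507.56 = 38.827

min=[-26.900,-21.800,-7.200] max=[-2.500,2.600,10.600] diag=38.827


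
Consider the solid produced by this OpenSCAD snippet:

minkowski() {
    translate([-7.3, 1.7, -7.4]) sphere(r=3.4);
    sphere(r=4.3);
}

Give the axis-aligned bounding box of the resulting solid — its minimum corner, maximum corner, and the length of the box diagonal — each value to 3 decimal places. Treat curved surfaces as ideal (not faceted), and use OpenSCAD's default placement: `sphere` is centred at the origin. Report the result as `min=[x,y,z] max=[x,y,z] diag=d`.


min=[-15.000,-6.000,-15.100] max=[0.400,9.400,0.300] diag=26.674

A = translate([-7.3, 1.7, -7.4]) sphere(r=3.4) → bbox [-10.7,-1.7,-10.8] .. [-3.9,5.1,-4]
B = sphere(r=4.3) → bbox [-4.3,-4.3,-4.3] .. [4.3,4.3,4.3]
lo = A.lo+B.lo = [-10.7-4.3, -1.7-4.3, -10.8-4.3] = [-15.000,-6.000,-15.100]
hi = A.hi+B.hi = [-3.9+4.3, 5.1+4.3, -4+4.3] = [0.400,9.400,0.300]
diag = √(15.4²+15.4²+15.4²) = √711.48 = 26.674


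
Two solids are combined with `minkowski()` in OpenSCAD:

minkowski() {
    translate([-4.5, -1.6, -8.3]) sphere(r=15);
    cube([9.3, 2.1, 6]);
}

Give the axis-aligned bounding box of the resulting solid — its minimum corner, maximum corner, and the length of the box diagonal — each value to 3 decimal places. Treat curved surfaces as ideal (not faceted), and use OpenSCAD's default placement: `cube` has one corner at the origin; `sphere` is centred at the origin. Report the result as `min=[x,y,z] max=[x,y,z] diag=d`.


A = translate([-4.5, -1.6, -8.3]) sphere(r=15) → bbox [-19.5,-16.6,-23.3] .. [10.5,13.4,6.7]
B = cube([9.3, 2.1, 6]) → bbox [0,0,0] .. [9.3,2.1,6]
lo = A.lo+B.lo = [-19.5+0, -16.6+0, -23.3+0] = [-19.500,-16.600,-23.300]
hi = A.hi+B.hi = [10.5+9.3, 13.4+2.1, 6.7+6] = [19.800,15.500,12.700]
diag = √(39.3²+32.1²+36²) = √3870.9 = 62.217

min=[-19.500,-16.600,-23.300] max=[19.800,15.500,12.700] diag=62.217


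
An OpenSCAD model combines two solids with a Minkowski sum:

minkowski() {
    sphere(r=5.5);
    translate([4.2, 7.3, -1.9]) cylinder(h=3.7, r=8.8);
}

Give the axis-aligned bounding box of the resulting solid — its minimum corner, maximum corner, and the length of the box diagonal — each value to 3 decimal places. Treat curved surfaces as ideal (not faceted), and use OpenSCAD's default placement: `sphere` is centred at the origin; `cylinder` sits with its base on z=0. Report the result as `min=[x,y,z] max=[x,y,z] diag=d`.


A = translate([4.2, 7.3, -1.9]) cylinder(h=3.7, r=8.8) → bbox [-4.6,-1.5,-1.9] .. [13,16.1,1.8]
B = sphere(r=5.5) → bbox [-5.5,-5.5,-5.5] .. [5.5,5.5,5.5]
lo = A.lo+B.lo = [-4.6-5.5, -1.5-5.5, -1.9-5.5] = [-10.100,-7.000,-7.400]
hi = A.hi+B.hi = [13+5.5, 16.1+5.5, 1.8+5.5] = [18.500,21.600,7.300]
diag = √(28.6²+28.6²+14.7²) = √1852.01 = 43.035

min=[-10.100,-7.000,-7.400] max=[18.500,21.600,7.300] diag=43.035


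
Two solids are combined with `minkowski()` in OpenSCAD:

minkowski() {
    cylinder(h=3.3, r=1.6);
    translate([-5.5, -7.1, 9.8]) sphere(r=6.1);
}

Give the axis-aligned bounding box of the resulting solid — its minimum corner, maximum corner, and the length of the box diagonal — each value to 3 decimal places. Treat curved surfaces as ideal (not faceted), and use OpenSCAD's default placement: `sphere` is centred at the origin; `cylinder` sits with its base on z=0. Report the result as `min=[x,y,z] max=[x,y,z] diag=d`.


A = translate([-5.5, -7.1, 9.8]) sphere(r=6.1) → bbox [-11.6,-13.2,3.7] .. [0.6,-1,15.9]
B = cylinder(h=3.3, r=1.6) → bbox [-1.6,-1.6,0] .. [1.6,1.6,3.3]
lo = A.lo+B.lo = [-11.6-1.6, -13.2-1.6, 3.7+0] = [-13.200,-14.800,3.700]
hi = A.hi+B.hi = [0.6+1.6, -1+1.6, 15.9+3.3] = [2.200,0.600,19.200]
diag = √(15.4²+15.4²+15.5²) = √714.57 = 26.731

min=[-13.200,-14.800,3.700] max=[2.200,0.600,19.200] diag=26.731


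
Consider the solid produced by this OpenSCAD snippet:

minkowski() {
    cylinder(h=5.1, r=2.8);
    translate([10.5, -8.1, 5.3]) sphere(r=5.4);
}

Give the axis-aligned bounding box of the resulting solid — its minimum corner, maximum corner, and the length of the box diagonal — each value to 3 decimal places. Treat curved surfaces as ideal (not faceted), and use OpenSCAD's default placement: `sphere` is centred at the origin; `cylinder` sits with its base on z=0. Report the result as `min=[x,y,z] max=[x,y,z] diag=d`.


A = translate([10.5, -8.1, 5.3]) sphere(r=5.4) → bbox [5.1,-13.5,-0.1] .. [15.9,-2.7,10.7]
B = cylinder(h=5.1, r=2.8) → bbox [-2.8,-2.8,0] .. [2.8,2.8,5.1]
lo = A.lo+B.lo = [5.1-2.8, -13.5-2.8, -0.1+0] = [2.300,-16.300,-0.100]
hi = A.hi+B.hi = [15.9+2.8, -2.7+2.8, 10.7+5.1] = [18.700,0.100,15.800]
diag = √(16.4²+16.4²+15.9²) = √790.73 = 28.120

min=[2.300,-16.300,-0.100] max=[18.700,0.100,15.800] diag=28.120


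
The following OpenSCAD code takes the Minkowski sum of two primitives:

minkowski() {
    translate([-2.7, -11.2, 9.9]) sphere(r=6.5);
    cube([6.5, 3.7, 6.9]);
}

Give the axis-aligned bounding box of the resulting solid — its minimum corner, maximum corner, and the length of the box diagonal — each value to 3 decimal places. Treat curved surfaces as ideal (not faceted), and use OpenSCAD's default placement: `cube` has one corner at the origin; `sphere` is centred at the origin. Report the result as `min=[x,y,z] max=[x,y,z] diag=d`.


A = translate([-2.7, -11.2, 9.9]) sphere(r=6.5) → bbox [-9.2,-17.7,3.4] .. [3.8,-4.7,16.4]
B = cube([6.5, 3.7, 6.9]) → bbox [0,0,0] .. [6.5,3.7,6.9]
lo = A.lo+B.lo = [-9.2+0, -17.7+0, 3.4+0] = [-9.200,-17.700,3.400]
hi = A.hi+B.hi = [3.8+6.5, -4.7+3.7, 16.4+6.9] = [10.300,-1.000,23.300]
diag = √(19.5²+16.7²+19.9²) = √1055.15 = 32.483

min=[-9.200,-17.700,3.400] max=[10.300,-1.000,23.300] diag=32.483


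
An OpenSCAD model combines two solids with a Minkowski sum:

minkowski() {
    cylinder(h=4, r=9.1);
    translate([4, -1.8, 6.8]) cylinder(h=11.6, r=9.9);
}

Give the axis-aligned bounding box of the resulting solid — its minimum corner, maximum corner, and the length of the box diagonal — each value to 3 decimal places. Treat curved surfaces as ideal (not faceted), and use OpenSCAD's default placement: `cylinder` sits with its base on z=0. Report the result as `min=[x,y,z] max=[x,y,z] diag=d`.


A = translate([4, -1.8, 6.8]) cylinder(h=11.6, r=9.9) → bbox [-5.9,-11.7,6.8] .. [13.9,8.1,18.4]
B = cylinder(h=4, r=9.1) → bbox [-9.1,-9.1,0] .. [9.1,9.1,4]
lo = A.lo+B.lo = [-5.9-9.1, -11.7-9.1, 6.8+0] = [-15.000,-20.800,6.800]
hi = A.hi+B.hi = [13.9+9.1, 8.1+9.1, 18.4+4] = [23.000,17.200,22.400]
diag = √(38²+38²+15.6²) = √3131.36 = 55.959

min=[-15.000,-20.800,6.800] max=[23.000,17.200,22.400] diag=55.959


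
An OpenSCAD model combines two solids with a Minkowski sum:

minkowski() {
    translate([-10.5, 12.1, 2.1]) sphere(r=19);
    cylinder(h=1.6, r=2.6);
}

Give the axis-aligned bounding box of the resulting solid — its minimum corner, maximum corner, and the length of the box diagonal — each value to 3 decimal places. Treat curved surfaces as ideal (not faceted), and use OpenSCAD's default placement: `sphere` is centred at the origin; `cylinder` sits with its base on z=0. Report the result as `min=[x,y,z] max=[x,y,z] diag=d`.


A = translate([-10.5, 12.1, 2.1]) sphere(r=19) → bbox [-29.5,-6.9,-16.9] .. [8.5,31.1,21.1]
B = cylinder(h=1.6, r=2.6) → bbox [-2.6,-2.6,0] .. [2.6,2.6,1.6]
lo = A.lo+B.lo = [-29.5-2.6, -6.9-2.6, -16.9+0] = [-32.100,-9.500,-16.900]
hi = A.hi+B.hi = [8.5+2.6, 31.1+2.6, 21.1+1.6] = [11.100,33.700,22.700]
diag = √(43.2²+43.2²+39.6²) = √5300.64 = 72.805

min=[-32.100,-9.500,-16.900] max=[11.100,33.700,22.700] diag=72.805


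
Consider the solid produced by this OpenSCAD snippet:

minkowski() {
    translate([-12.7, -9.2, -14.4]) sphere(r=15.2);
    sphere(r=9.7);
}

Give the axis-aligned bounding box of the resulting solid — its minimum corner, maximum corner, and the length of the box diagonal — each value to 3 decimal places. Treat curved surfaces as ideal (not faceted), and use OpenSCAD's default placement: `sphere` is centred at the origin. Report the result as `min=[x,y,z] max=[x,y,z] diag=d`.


A = translate([-12.7, -9.2, -14.4]) sphere(r=15.2) → bbox [-27.9,-24.4,-29.6] .. [2.5,6,0.8]
B = sphere(r=9.7) → bbox [-9.7,-9.7,-9.7] .. [9.7,9.7,9.7]
lo = A.lo+B.lo = [-27.9-9.7, -24.4-9.7, -29.6-9.7] = [-37.600,-34.100,-39.300]
hi = A.hi+B.hi = [2.5+9.7, 6+9.7, 0.8+9.7] = [12.200,15.700,10.500]
diag = √(49.8²+49.8²+49.8²) = √7440.12 = 86.256

min=[-37.600,-34.100,-39.300] max=[12.200,15.700,10.500] diag=86.256


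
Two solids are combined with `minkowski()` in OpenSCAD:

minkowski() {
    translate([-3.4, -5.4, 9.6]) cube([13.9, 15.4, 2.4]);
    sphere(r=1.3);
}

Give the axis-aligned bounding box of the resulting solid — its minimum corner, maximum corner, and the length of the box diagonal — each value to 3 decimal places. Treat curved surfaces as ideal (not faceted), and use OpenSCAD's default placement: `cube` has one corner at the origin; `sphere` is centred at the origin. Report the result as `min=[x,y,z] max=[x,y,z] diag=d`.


A = translate([-3.4, -5.4, 9.6]) cube([13.9, 15.4, 2.4]) → bbox [-3.4,-5.4,9.6] .. [10.5,10,12]
B = sphere(r=1.3) → bbox [-1.3,-1.3,-1.3] .. [1.3,1.3,1.3]
lo = A.lo+B.lo = [-3.4-1.3, -5.4-1.3, 9.6-1.3] = [-4.700,-6.700,8.300]
hi = A.hi+B.hi = [10.5+1.3, 10+1.3, 12+1.3] = [11.800,11.300,13.300]
diag = √(16.5²+18²+5²) = √621.25 = 24.925

min=[-4.700,-6.700,8.300] max=[11.800,11.300,13.300] diag=24.925


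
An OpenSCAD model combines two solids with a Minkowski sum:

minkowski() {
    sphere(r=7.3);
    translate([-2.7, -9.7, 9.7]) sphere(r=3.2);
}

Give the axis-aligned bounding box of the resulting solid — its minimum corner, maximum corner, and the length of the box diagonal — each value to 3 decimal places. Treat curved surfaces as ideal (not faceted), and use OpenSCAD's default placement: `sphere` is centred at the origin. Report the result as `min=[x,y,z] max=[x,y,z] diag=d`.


min=[-13.200,-20.200,-0.800] max=[7.800,0.800,20.200] diag=36.373

A = translate([-2.7, -9.7, 9.7]) sphere(r=3.2) → bbox [-5.9,-12.9,6.5] .. [0.5,-6.5,12.9]
B = sphere(r=7.3) → bbox [-7.3,-7.3,-7.3] .. [7.3,7.3,7.3]
lo = A.lo+B.lo = [-5.9-7.3, -12.9-7.3, 6.5-7.3] = [-13.200,-20.200,-0.800]
hi = A.hi+B.hi = [0.5+7.3, -6.5+7.3, 12.9+7.3] = [7.800,0.800,20.200]
diag = √(21²+21²+21²) = √1323 = 36.373


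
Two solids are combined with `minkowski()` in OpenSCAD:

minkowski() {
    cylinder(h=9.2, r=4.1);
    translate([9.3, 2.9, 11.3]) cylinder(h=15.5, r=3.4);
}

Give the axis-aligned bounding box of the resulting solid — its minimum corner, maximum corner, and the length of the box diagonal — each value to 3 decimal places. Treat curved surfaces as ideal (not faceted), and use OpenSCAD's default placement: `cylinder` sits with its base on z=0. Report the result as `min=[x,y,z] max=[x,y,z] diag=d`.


A = translate([9.3, 2.9, 11.3]) cylinder(h=15.5, r=3.4) → bbox [5.9,-0.5,11.3] .. [12.7,6.3,26.8]
B = cylinder(h=9.2, r=4.1) → bbox [-4.1,-4.1,0] .. [4.1,4.1,9.2]
lo = A.lo+B.lo = [5.9-4.1, -0.5-4.1, 11.3+0] = [1.800,-4.600,11.300]
hi = A.hi+B.hi = [12.7+4.1, 6.3+4.1, 26.8+9.2] = [16.800,10.400,36.000]
diag = √(15²+15²+24.7²) = √1060.09 = 32.559

min=[1.800,-4.600,11.300] max=[16.800,10.400,36.000] diag=32.559


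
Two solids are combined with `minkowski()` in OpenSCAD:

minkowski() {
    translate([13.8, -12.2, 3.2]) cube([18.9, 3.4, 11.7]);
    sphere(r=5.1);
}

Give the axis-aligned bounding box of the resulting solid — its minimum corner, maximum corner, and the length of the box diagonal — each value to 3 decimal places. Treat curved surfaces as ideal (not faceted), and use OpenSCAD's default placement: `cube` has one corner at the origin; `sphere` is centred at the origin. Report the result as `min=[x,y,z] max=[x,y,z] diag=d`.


A = translate([13.8, -12.2, 3.2]) cube([18.9, 3.4, 11.7]) → bbox [13.8,-12.2,3.2] .. [32.7,-8.8,14.9]
B = sphere(r=5.1) → bbox [-5.1,-5.1,-5.1] .. [5.1,5.1,5.1]
lo = A.lo+B.lo = [13.8-5.1, -12.2-5.1, 3.2-5.1] = [8.700,-17.300,-1.900]
hi = A.hi+B.hi = [32.7+5.1, -8.8+5.1, 14.9+5.1] = [37.800,-3.700,20.000]
diag = √(29.1²+13.6²+21.9²) = √1511.38 = 38.876

min=[8.700,-17.300,-1.900] max=[37.800,-3.700,20.000] diag=38.876


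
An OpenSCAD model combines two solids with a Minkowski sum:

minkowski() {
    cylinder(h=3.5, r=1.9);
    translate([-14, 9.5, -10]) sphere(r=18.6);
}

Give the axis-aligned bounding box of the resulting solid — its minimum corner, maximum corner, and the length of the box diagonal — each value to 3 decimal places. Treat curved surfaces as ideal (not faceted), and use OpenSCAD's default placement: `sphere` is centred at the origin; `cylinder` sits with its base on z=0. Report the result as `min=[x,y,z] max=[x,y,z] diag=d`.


A = translate([-14, 9.5, -10]) sphere(r=18.6) → bbox [-32.6,-9.1,-28.6] .. [4.6,28.1,8.6]
B = cylinder(h=3.5, r=1.9) → bbox [-1.9,-1.9,0] .. [1.9,1.9,3.5]
lo = A.lo+B.lo = [-32.6-1.9, -9.1-1.9, -28.6+0] = [-34.500,-11.000,-28.600]
hi = A.hi+B.hi = [4.6+1.9, 28.1+1.9, 8.6+3.5] = [6.500,30.000,12.100]
diag = √(41²+41²+40.7²) = √5018.49 = 70.841

min=[-34.500,-11.000,-28.600] max=[6.500,30.000,12.100] diag=70.841


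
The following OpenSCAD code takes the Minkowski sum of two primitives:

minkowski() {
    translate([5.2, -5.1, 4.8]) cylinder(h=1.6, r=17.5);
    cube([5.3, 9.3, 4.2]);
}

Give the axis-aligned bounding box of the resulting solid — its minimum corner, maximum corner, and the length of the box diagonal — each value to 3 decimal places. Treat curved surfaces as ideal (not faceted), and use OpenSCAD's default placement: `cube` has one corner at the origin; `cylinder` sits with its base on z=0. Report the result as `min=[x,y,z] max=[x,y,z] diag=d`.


A = translate([5.2, -5.1, 4.8]) cylinder(h=1.6, r=17.5) → bbox [-12.3,-22.6,4.8] .. [22.7,12.4,6.4]
B = cube([5.3, 9.3, 4.2]) → bbox [0,0,0] .. [5.3,9.3,4.2]
lo = A.lo+B.lo = [-12.3+0, -22.6+0, 4.8+0] = [-12.300,-22.600,4.800]
hi = A.hi+B.hi = [22.7+5.3, 12.4+9.3, 6.4+4.2] = [28.000,21.700,10.600]
diag = √(40.3²+44.3²+5.8²) = √3620.22 = 60.168

min=[-12.300,-22.600,4.800] max=[28.000,21.700,10.600] diag=60.168


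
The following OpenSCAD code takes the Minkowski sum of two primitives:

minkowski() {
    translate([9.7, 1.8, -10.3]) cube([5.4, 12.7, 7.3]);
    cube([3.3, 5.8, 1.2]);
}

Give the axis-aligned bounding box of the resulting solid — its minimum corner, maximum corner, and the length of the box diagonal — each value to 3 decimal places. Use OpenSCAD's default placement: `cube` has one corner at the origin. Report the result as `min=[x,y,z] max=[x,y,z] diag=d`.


A = translate([9.7, 1.8, -10.3]) cube([5.4, 12.7, 7.3]) → bbox [9.7,1.8,-10.3] .. [15.1,14.5,-3]
B = cube([3.3, 5.8, 1.2]) → bbox [0,0,0] .. [3.3,5.8,1.2]
lo = A.lo+B.lo = [9.7+0, 1.8+0, -10.3+0] = [9.700,1.800,-10.300]
hi = A.hi+B.hi = [15.1+3.3, 14.5+5.8, -3+1.2] = [18.400,20.300,-1.800]
diag = √(8.7²+18.5²+8.5²) = √490.19 = 22.140

min=[9.700,1.800,-10.300] max=[18.400,20.300,-1.800] diag=22.140


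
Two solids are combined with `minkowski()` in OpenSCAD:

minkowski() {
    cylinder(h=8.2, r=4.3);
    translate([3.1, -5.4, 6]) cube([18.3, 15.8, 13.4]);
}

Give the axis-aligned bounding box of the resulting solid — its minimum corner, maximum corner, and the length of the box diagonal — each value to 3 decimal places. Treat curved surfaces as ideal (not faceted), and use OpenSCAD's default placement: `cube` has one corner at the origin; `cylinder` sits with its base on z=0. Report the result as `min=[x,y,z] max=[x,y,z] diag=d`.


min=[-1.200,-9.700,6.000] max=[25.700,14.700,27.600] diag=42.256

A = translate([3.1, -5.4, 6]) cube([18.3, 15.8, 13.4]) → bbox [3.1,-5.4,6] .. [21.4,10.4,19.4]
B = cylinder(h=8.2, r=4.3) → bbox [-4.3,-4.3,0] .. [4.3,4.3,8.2]
lo = A.lo+B.lo = [3.1-4.3, -5.4-4.3, 6+0] = [-1.200,-9.700,6.000]
hi = A.hi+B.hi = [21.4+4.3, 10.4+4.3, 19.4+8.2] = [25.700,14.700,27.600]
diag = √(26.9²+24.4²+21.6²) = √1785.53 = 42.256


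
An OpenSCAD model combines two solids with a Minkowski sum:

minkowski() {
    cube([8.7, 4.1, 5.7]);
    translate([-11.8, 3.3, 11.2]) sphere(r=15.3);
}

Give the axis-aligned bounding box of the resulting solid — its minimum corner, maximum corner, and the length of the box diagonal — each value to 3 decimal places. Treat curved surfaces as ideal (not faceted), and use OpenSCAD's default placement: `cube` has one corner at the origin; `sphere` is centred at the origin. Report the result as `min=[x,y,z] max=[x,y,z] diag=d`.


min=[-27.100,-12.000,-4.100] max=[12.200,22.700,32.200] diag=63.767

A = translate([-11.8, 3.3, 11.2]) sphere(r=15.3) → bbox [-27.1,-12,-4.1] .. [3.5,18.6,26.5]
B = cube([8.7, 4.1, 5.7]) → bbox [0,0,0] .. [8.7,4.1,5.7]
lo = A.lo+B.lo = [-27.1+0, -12+0, -4.1+0] = [-27.100,-12.000,-4.100]
hi = A.hi+B.hi = [3.5+8.7, 18.6+4.1, 26.5+5.7] = [12.200,22.700,32.200]
diag = √(39.3²+34.7²+36.3²) = √4066.27 = 63.767


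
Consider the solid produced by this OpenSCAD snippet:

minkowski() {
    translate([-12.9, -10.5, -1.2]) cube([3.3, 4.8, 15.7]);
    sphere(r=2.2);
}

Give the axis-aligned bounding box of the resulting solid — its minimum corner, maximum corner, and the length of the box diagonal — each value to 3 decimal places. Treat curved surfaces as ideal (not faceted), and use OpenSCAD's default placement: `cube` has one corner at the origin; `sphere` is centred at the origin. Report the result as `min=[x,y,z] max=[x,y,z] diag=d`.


A = translate([-12.9, -10.5, -1.2]) cube([3.3, 4.8, 15.7]) → bbox [-12.9,-10.5,-1.2] .. [-9.6,-5.7,14.5]
B = sphere(r=2.2) → bbox [-2.2,-2.2,-2.2] .. [2.2,2.2,2.2]
lo = A.lo+B.lo = [-12.9-2.2, -10.5-2.2, -1.2-2.2] = [-15.100,-12.700,-3.400]
hi = A.hi+B.hi = [-9.6+2.2, -5.7+2.2, 14.5+2.2] = [-7.400,-3.500,16.700]
diag = √(7.7²+9.2²+20.1²) = √547.94 = 23.408

min=[-15.100,-12.700,-3.400] max=[-7.400,-3.500,16.700] diag=23.408


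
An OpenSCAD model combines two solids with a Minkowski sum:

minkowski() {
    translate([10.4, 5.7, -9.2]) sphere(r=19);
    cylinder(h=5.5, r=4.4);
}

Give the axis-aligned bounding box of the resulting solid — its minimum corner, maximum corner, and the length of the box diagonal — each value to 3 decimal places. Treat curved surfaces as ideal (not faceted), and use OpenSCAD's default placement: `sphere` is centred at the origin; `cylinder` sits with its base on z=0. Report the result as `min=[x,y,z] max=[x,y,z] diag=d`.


A = translate([10.4, 5.7, -9.2]) sphere(r=19) → bbox [-8.6,-13.3,-28.2] .. [29.4,24.7,9.8]
B = cylinder(h=5.5, r=4.4) → bbox [-4.4,-4.4,0] .. [4.4,4.4,5.5]
lo = A.lo+B.lo = [-8.6-4.4, -13.3-4.4, -28.2+0] = [-13.000,-17.700,-28.200]
hi = A.hi+B.hi = [29.4+4.4, 24.7+4.4, 9.8+5.5] = [33.800,29.100,15.300]
diag = √(46.8²+46.8²+43.5²) = √6272.73 = 79.201

min=[-13.000,-17.700,-28.200] max=[33.800,29.100,15.300] diag=79.201


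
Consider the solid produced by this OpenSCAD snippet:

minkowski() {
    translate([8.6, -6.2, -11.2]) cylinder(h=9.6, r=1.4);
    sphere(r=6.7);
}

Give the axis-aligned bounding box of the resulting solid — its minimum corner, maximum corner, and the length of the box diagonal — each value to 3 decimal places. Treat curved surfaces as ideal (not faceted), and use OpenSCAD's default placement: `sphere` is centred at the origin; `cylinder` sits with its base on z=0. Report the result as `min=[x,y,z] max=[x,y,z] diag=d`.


min=[0.500,-14.300,-17.900] max=[16.700,1.900,5.100] diag=32.464

A = translate([8.6, -6.2, -11.2]) cylinder(h=9.6, r=1.4) → bbox [7.2,-7.6,-11.2] .. [10,-4.8,-1.6]
B = sphere(r=6.7) → bbox [-6.7,-6.7,-6.7] .. [6.7,6.7,6.7]
lo = A.lo+B.lo = [7.2-6.7, -7.6-6.7, -11.2-6.7] = [0.500,-14.300,-17.900]
hi = A.hi+B.hi = [10+6.7, -4.8+6.7, -1.6+6.7] = [16.700,1.900,5.100]
diag = √(16.2²+16.2²+23²) = √1053.88 = 32.464


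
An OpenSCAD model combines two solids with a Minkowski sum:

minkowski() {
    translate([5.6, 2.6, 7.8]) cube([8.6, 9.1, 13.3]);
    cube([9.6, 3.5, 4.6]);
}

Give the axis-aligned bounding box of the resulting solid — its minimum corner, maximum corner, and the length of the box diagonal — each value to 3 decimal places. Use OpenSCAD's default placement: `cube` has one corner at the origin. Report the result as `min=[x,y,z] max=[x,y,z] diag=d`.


A = translate([5.6, 2.6, 7.8]) cube([8.6, 9.1, 13.3]) → bbox [5.6,2.6,7.8] .. [14.2,11.7,21.1]
B = cube([9.6, 3.5, 4.6]) → bbox [0,0,0] .. [9.6,3.5,4.6]
lo = A.lo+B.lo = [5.6+0, 2.6+0, 7.8+0] = [5.600,2.600,7.800]
hi = A.hi+B.hi = [14.2+9.6, 11.7+3.5, 21.1+4.6] = [23.800,15.200,25.700]
diag = √(18.2²+12.6²+17.9²) = √810.41 = 28.468

min=[5.600,2.600,7.800] max=[23.800,15.200,25.700] diag=28.468


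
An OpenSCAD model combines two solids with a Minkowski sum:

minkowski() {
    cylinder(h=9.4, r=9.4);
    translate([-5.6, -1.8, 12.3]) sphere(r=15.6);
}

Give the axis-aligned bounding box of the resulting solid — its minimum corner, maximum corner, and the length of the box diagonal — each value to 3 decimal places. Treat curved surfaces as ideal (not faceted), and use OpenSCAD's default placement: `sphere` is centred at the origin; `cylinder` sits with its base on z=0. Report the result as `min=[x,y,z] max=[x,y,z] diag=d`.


A = translate([-5.6, -1.8, 12.3]) sphere(r=15.6) → bbox [-21.2,-17.4,-3.3] .. [10,13.8,27.9]
B = cylinder(h=9.4, r=9.4) → bbox [-9.4,-9.4,0] .. [9.4,9.4,9.4]
lo = A.lo+B.lo = [-21.2-9.4, -17.4-9.4, -3.3+0] = [-30.600,-26.800,-3.300]
hi = A.hi+B.hi = [10+9.4, 13.8+9.4, 27.9+9.4] = [19.400,23.200,37.300]
diag = √(50²+50²+40.6²) = √6648.36 = 81.537

min=[-30.600,-26.800,-3.300] max=[19.400,23.200,37.300] diag=81.537


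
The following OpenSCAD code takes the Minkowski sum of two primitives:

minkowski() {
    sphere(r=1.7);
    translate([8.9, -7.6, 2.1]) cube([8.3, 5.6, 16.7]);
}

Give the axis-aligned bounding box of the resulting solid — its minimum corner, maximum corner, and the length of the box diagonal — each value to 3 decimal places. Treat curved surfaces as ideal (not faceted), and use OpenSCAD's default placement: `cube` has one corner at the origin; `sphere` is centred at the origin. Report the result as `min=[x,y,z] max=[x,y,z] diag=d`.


A = translate([8.9, -7.6, 2.1]) cube([8.3, 5.6, 16.7]) → bbox [8.9,-7.6,2.1] .. [17.2,-2,18.8]
B = sphere(r=1.7) → bbox [-1.7,-1.7,-1.7] .. [1.7,1.7,1.7]
lo = A.lo+B.lo = [8.9-1.7, -7.6-1.7, 2.1-1.7] = [7.200,-9.300,0.400]
hi = A.hi+B.hi = [17.2+1.7, -2+1.7, 18.8+1.7] = [18.900,-0.300,20.500]
diag = √(11.7²+9²+20.1²) = √621.9 = 24.938

min=[7.200,-9.300,0.400] max=[18.900,-0.300,20.500] diag=24.938


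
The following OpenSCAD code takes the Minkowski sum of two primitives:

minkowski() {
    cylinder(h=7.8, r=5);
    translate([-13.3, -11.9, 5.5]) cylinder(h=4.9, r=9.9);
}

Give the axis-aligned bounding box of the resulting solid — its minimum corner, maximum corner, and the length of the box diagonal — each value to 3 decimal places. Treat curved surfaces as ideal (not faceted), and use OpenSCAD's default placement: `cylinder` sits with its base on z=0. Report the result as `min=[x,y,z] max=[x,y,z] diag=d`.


min=[-28.200,-26.800,5.500] max=[1.600,3.000,18.200] diag=44.016

A = translate([-13.3, -11.9, 5.5]) cylinder(h=4.9, r=9.9) → bbox [-23.2,-21.8,5.5] .. [-3.4,-2,10.4]
B = cylinder(h=7.8, r=5) → bbox [-5,-5,0] .. [5,5,7.8]
lo = A.lo+B.lo = [-23.2-5, -21.8-5, 5.5+0] = [-28.200,-26.800,5.500]
hi = A.hi+B.hi = [-3.4+5, -2+5, 10.4+7.8] = [1.600,3.000,18.200]
diag = √(29.8²+29.8²+12.7²) = √1937.37 = 44.016


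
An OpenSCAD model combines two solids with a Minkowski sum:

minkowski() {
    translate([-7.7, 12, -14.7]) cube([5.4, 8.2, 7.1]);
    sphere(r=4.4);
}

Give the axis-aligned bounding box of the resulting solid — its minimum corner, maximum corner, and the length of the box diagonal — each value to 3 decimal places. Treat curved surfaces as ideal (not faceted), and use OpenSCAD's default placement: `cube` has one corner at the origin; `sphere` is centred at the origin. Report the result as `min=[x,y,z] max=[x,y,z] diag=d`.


A = translate([-7.7, 12, -14.7]) cube([5.4, 8.2, 7.1]) → bbox [-7.7,12,-14.7] .. [-2.3,20.2,-7.6]
B = sphere(r=4.4) → bbox [-4.4,-4.4,-4.4] .. [4.4,4.4,4.4]
lo = A.lo+B.lo = [-7.7-4.4, 12-4.4, -14.7-4.4] = [-12.100,7.600,-19.100]
hi = A.hi+B.hi = [-2.3+4.4, 20.2+4.4, -7.6+4.4] = [2.100,24.600,-3.200]
diag = √(14.2²+17²+15.9²) = √743.45 = 27.266

min=[-12.100,7.600,-19.100] max=[2.100,24.600,-3.200] diag=27.266


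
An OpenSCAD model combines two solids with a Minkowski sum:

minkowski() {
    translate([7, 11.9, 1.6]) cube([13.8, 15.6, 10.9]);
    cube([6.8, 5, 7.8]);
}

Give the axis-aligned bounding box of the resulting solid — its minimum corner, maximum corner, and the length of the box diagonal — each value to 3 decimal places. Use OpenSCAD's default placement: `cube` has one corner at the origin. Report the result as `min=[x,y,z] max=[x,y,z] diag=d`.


min=[7.000,11.900,1.600] max=[27.600,32.500,20.300] diag=34.618

A = translate([7, 11.9, 1.6]) cube([13.8, 15.6, 10.9]) → bbox [7,11.9,1.6] .. [20.8,27.5,12.5]
B = cube([6.8, 5, 7.8]) → bbox [0,0,0] .. [6.8,5,7.8]
lo = A.lo+B.lo = [7+0, 11.9+0, 1.6+0] = [7.000,11.900,1.600]
hi = A.hi+B.hi = [20.8+6.8, 27.5+5, 12.5+7.8] = [27.600,32.500,20.300]
diag = √(20.6²+20.6²+18.7²) = √1198.41 = 34.618


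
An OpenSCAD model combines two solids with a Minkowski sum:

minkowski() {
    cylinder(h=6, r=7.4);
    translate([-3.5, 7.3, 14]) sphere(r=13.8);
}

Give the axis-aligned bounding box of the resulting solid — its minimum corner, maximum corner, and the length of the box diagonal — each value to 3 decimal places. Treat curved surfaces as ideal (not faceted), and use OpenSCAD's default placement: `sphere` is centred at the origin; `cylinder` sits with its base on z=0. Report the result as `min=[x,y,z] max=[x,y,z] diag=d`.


min=[-24.700,-13.900,0.200] max=[17.700,28.500,33.800] diag=68.735

A = translate([-3.5, 7.3, 14]) sphere(r=13.8) → bbox [-17.3,-6.5,0.2] .. [10.3,21.1,27.8]
B = cylinder(h=6, r=7.4) → bbox [-7.4,-7.4,0] .. [7.4,7.4,6]
lo = A.lo+B.lo = [-17.3-7.4, -6.5-7.4, 0.2+0] = [-24.700,-13.900,0.200]
hi = A.hi+B.hi = [10.3+7.4, 21.1+7.4, 27.8+6] = [17.700,28.500,33.800]
diag = √(42.4²+42.4²+33.6²) = √4724.48 = 68.735


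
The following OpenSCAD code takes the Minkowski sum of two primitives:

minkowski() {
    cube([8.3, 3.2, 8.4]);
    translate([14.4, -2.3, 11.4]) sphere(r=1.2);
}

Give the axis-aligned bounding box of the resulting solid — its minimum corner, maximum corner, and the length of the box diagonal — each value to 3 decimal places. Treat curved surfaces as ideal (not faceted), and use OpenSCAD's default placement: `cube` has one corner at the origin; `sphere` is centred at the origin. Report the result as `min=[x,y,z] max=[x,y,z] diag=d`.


min=[13.200,-3.500,10.200] max=[23.900,2.100,21.000] diag=16.202

A = translate([14.4, -2.3, 11.4]) sphere(r=1.2) → bbox [13.2,-3.5,10.2] .. [15.6,-1.1,12.6]
B = cube([8.3, 3.2, 8.4]) → bbox [0,0,0] .. [8.3,3.2,8.4]
lo = A.lo+B.lo = [13.2+0, -3.5+0, 10.2+0] = [13.200,-3.500,10.200]
hi = A.hi+B.hi = [15.6+8.3, -1.1+3.2, 12.6+8.4] = [23.900,2.100,21.000]
diag = √(10.7²+5.6²+10.8²) = √262.49 = 16.202


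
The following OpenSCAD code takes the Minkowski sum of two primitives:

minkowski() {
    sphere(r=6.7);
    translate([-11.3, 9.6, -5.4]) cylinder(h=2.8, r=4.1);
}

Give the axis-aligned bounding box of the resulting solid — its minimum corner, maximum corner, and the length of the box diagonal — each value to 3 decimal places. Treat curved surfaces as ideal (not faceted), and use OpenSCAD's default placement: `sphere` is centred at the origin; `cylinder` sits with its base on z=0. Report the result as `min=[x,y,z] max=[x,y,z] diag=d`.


min=[-22.100,-1.200,-12.100] max=[-0.500,20.400,4.100] diag=34.577

A = translate([-11.3, 9.6, -5.4]) cylinder(h=2.8, r=4.1) → bbox [-15.4,5.5,-5.4] .. [-7.2,13.7,-2.6]
B = sphere(r=6.7) → bbox [-6.7,-6.7,-6.7] .. [6.7,6.7,6.7]
lo = A.lo+B.lo = [-15.4-6.7, 5.5-6.7, -5.4-6.7] = [-22.100,-1.200,-12.100]
hi = A.hi+B.hi = [-7.2+6.7, 13.7+6.7, -2.6+6.7] = [-0.500,20.400,4.100]
diag = √(21.6²+21.6²+16.2²) = √1195.56 = 34.577


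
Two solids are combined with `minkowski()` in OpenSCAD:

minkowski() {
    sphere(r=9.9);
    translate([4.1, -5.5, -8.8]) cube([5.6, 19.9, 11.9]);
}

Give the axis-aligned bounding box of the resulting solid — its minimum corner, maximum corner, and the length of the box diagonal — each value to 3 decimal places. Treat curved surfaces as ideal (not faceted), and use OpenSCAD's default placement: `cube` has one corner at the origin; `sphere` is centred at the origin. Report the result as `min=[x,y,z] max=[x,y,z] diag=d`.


min=[-5.800,-15.400,-18.700] max=[19.600,24.300,13.000] diag=56.799

A = translate([4.1, -5.5, -8.8]) cube([5.6, 19.9, 11.9]) → bbox [4.1,-5.5,-8.8] .. [9.7,14.4,3.1]
B = sphere(r=9.9) → bbox [-9.9,-9.9,-9.9] .. [9.9,9.9,9.9]
lo = A.lo+B.lo = [4.1-9.9, -5.5-9.9, -8.8-9.9] = [-5.800,-15.400,-18.700]
hi = A.hi+B.hi = [9.7+9.9, 14.4+9.9, 3.1+9.9] = [19.600,24.300,13.000]
diag = √(25.4²+39.7²+31.7²) = √3226.14 = 56.799


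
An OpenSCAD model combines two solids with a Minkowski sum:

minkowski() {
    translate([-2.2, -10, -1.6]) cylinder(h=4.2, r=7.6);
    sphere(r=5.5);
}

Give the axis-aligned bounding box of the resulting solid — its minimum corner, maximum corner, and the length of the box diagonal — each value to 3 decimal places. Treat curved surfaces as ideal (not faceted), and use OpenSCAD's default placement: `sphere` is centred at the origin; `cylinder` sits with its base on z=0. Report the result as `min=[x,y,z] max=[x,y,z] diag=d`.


A = translate([-2.2, -10, -1.6]) cylinder(h=4.2, r=7.6) → bbox [-9.8,-17.6,-1.6] .. [5.4,-2.4,2.6]
B = sphere(r=5.5) → bbox [-5.5,-5.5,-5.5] .. [5.5,5.5,5.5]
lo = A.lo+B.lo = [-9.8-5.5, -17.6-5.5, -1.6-5.5] = [-15.300,-23.100,-7.100]
hi = A.hi+B.hi = [5.4+5.5, -2.4+5.5, 2.6+5.5] = [10.900,3.100,8.100]
diag = √(26.2²+26.2²+15.2²) = √1603.92 = 40.049

min=[-15.300,-23.100,-7.100] max=[10.900,3.100,8.100] diag=40.049


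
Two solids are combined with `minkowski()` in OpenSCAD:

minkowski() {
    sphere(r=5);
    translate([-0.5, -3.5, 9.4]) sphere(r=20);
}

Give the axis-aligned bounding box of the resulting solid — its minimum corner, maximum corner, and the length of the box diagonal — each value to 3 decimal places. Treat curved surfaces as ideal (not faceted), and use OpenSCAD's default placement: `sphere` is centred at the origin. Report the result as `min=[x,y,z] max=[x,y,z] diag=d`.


A = translate([-0.5, -3.5, 9.4]) sphere(r=20) → bbox [-20.5,-23.5,-10.6] .. [19.5,16.5,29.4]
B = sphere(r=5) → bbox [-5,-5,-5] .. [5,5,5]
lo = A.lo+B.lo = [-20.5-5, -23.5-5, -10.6-5] = [-25.500,-28.500,-15.600]
hi = A.hi+B.hi = [19.5+5, 16.5+5, 29.4+5] = [24.500,21.500,34.400]
diag = √(50²+50²+50²) = √7500 = 86.603

min=[-25.500,-28.500,-15.600] max=[24.500,21.500,34.400] diag=86.603


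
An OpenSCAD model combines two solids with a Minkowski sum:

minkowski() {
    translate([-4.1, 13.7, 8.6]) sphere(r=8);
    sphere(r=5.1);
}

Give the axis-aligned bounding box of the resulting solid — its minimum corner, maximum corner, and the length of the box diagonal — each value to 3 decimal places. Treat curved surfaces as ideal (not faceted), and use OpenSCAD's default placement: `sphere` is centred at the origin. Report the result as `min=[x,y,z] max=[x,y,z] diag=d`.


A = translate([-4.1, 13.7, 8.6]) sphere(r=8) → bbox [-12.1,5.7,0.6] .. [3.9,21.7,16.6]
B = sphere(r=5.1) → bbox [-5.1,-5.1,-5.1] .. [5.1,5.1,5.1]
lo = A.lo+B.lo = [-12.1-5.1, 5.7-5.1, 0.6-5.1] = [-17.200,0.600,-4.500]
hi = A.hi+B.hi = [3.9+5.1, 21.7+5.1, 16.6+5.1] = [9.000,26.800,21.700]
diag = √(26.2²+26.2²+26.2²) = √2059.32 = 45.380

min=[-17.200,0.600,-4.500] max=[9.000,26.800,21.700] diag=45.380


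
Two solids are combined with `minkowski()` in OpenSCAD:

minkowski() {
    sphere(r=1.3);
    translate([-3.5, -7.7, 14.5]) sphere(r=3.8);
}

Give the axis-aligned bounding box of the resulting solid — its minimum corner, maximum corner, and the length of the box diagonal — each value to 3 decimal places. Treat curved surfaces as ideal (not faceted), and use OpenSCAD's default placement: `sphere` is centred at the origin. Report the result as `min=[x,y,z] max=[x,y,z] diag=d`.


A = translate([-3.5, -7.7, 14.5]) sphere(r=3.8) → bbox [-7.3,-11.5,10.7] .. [0.3,-3.9,18.3]
B = sphere(r=1.3) → bbox [-1.3,-1.3,-1.3] .. [1.3,1.3,1.3]
lo = A.lo+B.lo = [-7.3-1.3, -11.5-1.3, 10.7-1.3] = [-8.600,-12.800,9.400]
hi = A.hi+B.hi = [0.3+1.3, -3.9+1.3, 18.3+1.3] = [1.600,-2.600,19.600]
diag = √(10.2²+10.2²+10.2²) = √312.12 = 17.667

min=[-8.600,-12.800,9.400] max=[1.600,-2.600,19.600] diag=17.667


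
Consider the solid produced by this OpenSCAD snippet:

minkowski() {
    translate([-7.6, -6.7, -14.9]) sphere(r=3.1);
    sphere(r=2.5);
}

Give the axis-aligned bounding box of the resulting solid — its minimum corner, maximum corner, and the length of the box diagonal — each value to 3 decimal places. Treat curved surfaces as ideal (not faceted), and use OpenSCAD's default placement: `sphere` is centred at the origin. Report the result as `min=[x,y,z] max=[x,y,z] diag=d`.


A = translate([-7.6, -6.7, -14.9]) sphere(r=3.1) → bbox [-10.7,-9.8,-18] .. [-4.5,-3.6,-11.8]
B = sphere(r=2.5) → bbox [-2.5,-2.5,-2.5] .. [2.5,2.5,2.5]
lo = A.lo+B.lo = [-10.7-2.5, -9.8-2.5, -18-2.5] = [-13.200,-12.300,-20.500]
hi = A.hi+B.hi = [-4.5+2.5, -3.6+2.5, -11.8+2.5] = [-2.000,-1.100,-9.300]
diag = √(11.2²+11.2²+11.2²) = √376.32 = 19.399

min=[-13.200,-12.300,-20.500] max=[-2.000,-1.100,-9.300] diag=19.399


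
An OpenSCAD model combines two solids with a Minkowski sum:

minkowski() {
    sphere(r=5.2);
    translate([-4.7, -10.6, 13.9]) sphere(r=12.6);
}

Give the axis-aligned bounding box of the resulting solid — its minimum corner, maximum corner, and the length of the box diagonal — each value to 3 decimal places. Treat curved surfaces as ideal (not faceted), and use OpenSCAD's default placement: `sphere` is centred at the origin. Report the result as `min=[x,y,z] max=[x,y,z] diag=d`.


min=[-22.500,-28.400,-3.900] max=[13.100,7.200,31.700] diag=61.661

A = translate([-4.7, -10.6, 13.9]) sphere(r=12.6) → bbox [-17.3,-23.2,1.3] .. [7.9,2,26.5]
B = sphere(r=5.2) → bbox [-5.2,-5.2,-5.2] .. [5.2,5.2,5.2]
lo = A.lo+B.lo = [-17.3-5.2, -23.2-5.2, 1.3-5.2] = [-22.500,-28.400,-3.900]
hi = A.hi+B.hi = [7.9+5.2, 2+5.2, 26.5+5.2] = [13.100,7.200,31.700]
diag = √(35.6²+35.6²+35.6²) = √3802.08 = 61.661


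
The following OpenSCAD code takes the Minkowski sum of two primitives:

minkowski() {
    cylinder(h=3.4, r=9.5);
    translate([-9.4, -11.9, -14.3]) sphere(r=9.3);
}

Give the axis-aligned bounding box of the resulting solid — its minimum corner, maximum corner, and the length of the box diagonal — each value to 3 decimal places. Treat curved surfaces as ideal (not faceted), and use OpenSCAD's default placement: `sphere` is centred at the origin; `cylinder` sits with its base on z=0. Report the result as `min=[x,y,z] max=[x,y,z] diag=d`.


min=[-28.200,-30.700,-23.600] max=[9.400,6.900,-1.600] diag=57.546

A = translate([-9.4, -11.9, -14.3]) sphere(r=9.3) → bbox [-18.7,-21.2,-23.6] .. [-0.1,-2.6,-5]
B = cylinder(h=3.4, r=9.5) → bbox [-9.5,-9.5,0] .. [9.5,9.5,3.4]
lo = A.lo+B.lo = [-18.7-9.5, -21.2-9.5, -23.6+0] = [-28.200,-30.700,-23.600]
hi = A.hi+B.hi = [-0.1+9.5, -2.6+9.5, -5+3.4] = [9.400,6.900,-1.600]
diag = √(37.6²+37.6²+22²) = √3311.52 = 57.546


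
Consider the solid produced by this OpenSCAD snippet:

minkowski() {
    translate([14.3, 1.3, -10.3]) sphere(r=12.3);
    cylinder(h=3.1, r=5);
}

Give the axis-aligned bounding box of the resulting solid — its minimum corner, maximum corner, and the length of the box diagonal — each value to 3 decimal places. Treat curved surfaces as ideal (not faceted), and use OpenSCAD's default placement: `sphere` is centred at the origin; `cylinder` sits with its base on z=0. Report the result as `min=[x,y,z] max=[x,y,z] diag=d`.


min=[-3.000,-16.000,-22.600] max=[31.600,18.600,5.100] diag=56.228

A = translate([14.3, 1.3, -10.3]) sphere(r=12.3) → bbox [2,-11,-22.6] .. [26.6,13.6,2]
B = cylinder(h=3.1, r=5) → bbox [-5,-5,0] .. [5,5,3.1]
lo = A.lo+B.lo = [2-5, -11-5, -22.6+0] = [-3.000,-16.000,-22.600]
hi = A.hi+B.hi = [26.6+5, 13.6+5, 2+3.1] = [31.600,18.600,5.100]
diag = √(34.6²+34.6²+27.7²) = √3161.61 = 56.228


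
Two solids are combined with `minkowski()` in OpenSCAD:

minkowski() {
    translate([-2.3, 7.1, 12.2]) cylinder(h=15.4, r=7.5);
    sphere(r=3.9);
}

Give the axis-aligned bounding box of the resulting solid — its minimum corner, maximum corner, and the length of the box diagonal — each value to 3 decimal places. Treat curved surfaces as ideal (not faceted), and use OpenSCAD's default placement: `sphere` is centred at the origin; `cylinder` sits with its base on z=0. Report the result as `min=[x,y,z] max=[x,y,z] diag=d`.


min=[-13.700,-4.300,8.300] max=[9.100,18.500,31.500] diag=39.723

A = translate([-2.3, 7.1, 12.2]) cylinder(h=15.4, r=7.5) → bbox [-9.8,-0.4,12.2] .. [5.2,14.6,27.6]
B = sphere(r=3.9) → bbox [-3.9,-3.9,-3.9] .. [3.9,3.9,3.9]
lo = A.lo+B.lo = [-9.8-3.9, -0.4-3.9, 12.2-3.9] = [-13.700,-4.300,8.300]
hi = A.hi+B.hi = [5.2+3.9, 14.6+3.9, 27.6+3.9] = [9.100,18.500,31.500]
diag = √(22.8²+22.8²+23.2²) = √1577.92 = 39.723
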